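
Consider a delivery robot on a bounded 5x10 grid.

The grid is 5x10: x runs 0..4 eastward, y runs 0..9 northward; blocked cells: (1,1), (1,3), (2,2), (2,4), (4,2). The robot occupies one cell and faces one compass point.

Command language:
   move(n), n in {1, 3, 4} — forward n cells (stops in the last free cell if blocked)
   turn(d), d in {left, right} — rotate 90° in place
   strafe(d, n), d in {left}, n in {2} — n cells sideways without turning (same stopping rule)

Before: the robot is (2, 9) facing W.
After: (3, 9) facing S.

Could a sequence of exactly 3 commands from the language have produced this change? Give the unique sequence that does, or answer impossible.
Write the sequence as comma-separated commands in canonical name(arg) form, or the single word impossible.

key: running strafe(left, 2) before move(1) would end elsewhere — order is forced
t0: (2, 9) facing W
1. move(1) → (1, 9) facing W
2. turn(left) → (1, 9) facing S
3. strafe(left, 2) → (3, 9) facing S
no other 3-command option fits: unique.

move(1), turn(left), strafe(left, 2)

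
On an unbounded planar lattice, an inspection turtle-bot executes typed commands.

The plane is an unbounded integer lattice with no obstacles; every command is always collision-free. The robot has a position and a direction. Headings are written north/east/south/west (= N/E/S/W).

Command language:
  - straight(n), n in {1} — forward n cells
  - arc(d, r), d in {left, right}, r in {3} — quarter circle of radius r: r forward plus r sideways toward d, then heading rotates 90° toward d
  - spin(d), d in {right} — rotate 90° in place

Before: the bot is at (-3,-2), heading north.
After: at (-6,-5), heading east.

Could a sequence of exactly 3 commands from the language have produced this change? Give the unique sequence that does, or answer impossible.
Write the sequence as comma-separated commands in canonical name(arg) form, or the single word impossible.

key: cell and facing (now E) both changed — the 3 commands mix motion and turning
initial: at (-3,-2), heading north
step 1 (arc(left, 3)): at (-6,1), heading west
step 2 (arc(left, 3)): at (-9,-2), heading south
step 3 (arc(left, 3)): at (-6,-5), heading east
uniquely the one of 64 3-step routes that fits.

arc(left, 3), arc(left, 3), arc(left, 3)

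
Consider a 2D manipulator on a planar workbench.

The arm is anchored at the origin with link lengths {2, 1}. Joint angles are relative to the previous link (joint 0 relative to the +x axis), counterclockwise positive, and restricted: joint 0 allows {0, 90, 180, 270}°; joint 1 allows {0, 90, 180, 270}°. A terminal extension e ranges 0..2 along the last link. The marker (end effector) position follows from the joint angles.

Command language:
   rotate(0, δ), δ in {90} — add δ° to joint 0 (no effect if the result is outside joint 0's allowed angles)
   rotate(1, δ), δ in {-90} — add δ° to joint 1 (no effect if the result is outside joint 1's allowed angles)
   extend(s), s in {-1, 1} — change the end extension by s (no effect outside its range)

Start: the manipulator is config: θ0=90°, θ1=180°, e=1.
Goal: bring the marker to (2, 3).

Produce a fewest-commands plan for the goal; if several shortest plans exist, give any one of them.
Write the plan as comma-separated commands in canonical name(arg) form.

start: config: θ0=90°, θ1=180°, e=1
t=1 extend(1) ⇒ config: θ0=90°, θ1=180°, e=2
t=2 rotate(0, 90) ⇒ config: θ0=180°, θ1=180°, e=2
t=3 rotate(0, 90) ⇒ config: θ0=270°, θ1=180°, e=2
t=4 rotate(0, 90) ⇒ config: θ0=0°, θ1=180°, e=2
t=5 rotate(1, -90) ⇒ config: θ0=0°, θ1=90°, e=2
nothing shorter than 5 reaches the goal.

extend(1), rotate(0, 90), rotate(0, 90), rotate(0, 90), rotate(1, -90)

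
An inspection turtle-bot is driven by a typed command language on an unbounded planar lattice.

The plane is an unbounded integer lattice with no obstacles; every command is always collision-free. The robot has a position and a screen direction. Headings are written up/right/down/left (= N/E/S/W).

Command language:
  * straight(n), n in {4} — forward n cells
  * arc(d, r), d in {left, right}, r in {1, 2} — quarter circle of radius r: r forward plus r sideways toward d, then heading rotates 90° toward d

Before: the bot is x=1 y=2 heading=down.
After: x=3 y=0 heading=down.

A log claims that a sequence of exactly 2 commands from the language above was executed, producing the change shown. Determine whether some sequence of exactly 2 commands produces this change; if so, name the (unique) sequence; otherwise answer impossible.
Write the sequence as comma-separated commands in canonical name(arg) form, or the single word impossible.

arc(left, 1), arc(right, 1)

key: running arc(right, 1) before arc(left, 1) would end elsewhere — order is forced
begin: x=1 y=2 heading=down
step 1 (arc(left, 1)): x=2 y=1 heading=right
step 2 (arc(right, 1)): x=3 y=0 heading=down
no rival 2-sequence matches.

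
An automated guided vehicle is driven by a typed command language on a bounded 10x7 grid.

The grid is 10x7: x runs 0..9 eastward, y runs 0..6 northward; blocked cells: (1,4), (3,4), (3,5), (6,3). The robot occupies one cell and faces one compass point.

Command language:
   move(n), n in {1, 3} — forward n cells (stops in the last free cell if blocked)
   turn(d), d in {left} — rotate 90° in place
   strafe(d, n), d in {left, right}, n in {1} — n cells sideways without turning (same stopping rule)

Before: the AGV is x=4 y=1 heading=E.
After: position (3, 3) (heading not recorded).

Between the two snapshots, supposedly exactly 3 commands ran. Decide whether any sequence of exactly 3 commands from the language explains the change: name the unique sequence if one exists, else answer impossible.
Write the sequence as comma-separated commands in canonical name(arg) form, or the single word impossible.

turn(left), strafe(left, 1), move(3)

key: running move(3) before turn(left) would end elsewhere — order is forced
begin: x=4 y=1 heading=E
step 1 (turn(left)): x=4 y=1 heading=N
step 2 (strafe(left, 1)): x=3 y=1 heading=N
step 3 (move(3)): x=3 y=3 heading=N
no rival 3-sequence matches.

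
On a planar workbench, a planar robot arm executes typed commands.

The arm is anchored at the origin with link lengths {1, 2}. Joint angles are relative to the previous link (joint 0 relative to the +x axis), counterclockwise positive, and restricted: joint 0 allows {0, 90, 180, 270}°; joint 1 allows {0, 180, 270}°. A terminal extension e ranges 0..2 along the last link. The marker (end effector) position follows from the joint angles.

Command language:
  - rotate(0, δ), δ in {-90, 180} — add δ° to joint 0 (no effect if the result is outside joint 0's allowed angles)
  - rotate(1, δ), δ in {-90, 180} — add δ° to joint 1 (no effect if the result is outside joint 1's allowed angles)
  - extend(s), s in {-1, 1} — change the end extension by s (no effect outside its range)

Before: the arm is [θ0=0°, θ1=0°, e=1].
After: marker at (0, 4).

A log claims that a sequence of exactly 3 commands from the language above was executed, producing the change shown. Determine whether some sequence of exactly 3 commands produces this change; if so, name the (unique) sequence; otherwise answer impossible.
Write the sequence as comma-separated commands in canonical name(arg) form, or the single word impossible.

rotate(0, -90), rotate(0, -90), rotate(0, -90)

start: [θ0=0°, θ1=0°, e=1]
step 1 (rotate(0, -90)): [θ0=270°, θ1=0°, e=1]
step 2 (rotate(0, -90)): [θ0=180°, θ1=0°, e=1]
step 3 (rotate(0, -90)): [θ0=90°, θ1=0°, e=1]
all 216 alternatives checked — unique.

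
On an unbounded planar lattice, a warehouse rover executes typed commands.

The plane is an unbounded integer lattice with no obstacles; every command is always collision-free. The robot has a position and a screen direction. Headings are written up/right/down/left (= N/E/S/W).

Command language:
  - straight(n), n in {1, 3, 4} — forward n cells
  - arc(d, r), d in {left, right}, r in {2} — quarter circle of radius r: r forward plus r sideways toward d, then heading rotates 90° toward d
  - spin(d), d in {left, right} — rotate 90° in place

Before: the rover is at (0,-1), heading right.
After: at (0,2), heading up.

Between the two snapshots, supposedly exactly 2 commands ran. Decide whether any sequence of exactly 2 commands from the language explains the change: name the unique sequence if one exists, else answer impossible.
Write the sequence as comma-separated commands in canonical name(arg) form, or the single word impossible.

spin(left), straight(3)

key: order matters: swapping spin(left) and straight(3) lands elsewhere
start: at (0,-1), heading right
[1] after spin(left): at (0,-1), heading up
[2] after straight(3): at (0,2), heading up
no rival 2-sequence matches.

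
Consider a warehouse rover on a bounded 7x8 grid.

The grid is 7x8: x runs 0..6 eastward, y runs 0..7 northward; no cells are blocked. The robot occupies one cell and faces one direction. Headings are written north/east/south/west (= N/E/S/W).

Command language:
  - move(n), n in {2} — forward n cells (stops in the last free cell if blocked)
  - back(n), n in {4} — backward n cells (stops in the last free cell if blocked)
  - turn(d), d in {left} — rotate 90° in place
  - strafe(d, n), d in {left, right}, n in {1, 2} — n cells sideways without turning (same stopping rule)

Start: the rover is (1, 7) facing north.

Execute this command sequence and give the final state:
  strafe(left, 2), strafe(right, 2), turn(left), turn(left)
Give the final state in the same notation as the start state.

(2, 7) facing south

initial: (1, 7) facing north
1. strafe(left, 2) → (0, 7) facing north
2. strafe(right, 2) → (2, 7) facing north
3. turn(left) → (2, 7) facing west
4. turn(left) → (2, 7) facing south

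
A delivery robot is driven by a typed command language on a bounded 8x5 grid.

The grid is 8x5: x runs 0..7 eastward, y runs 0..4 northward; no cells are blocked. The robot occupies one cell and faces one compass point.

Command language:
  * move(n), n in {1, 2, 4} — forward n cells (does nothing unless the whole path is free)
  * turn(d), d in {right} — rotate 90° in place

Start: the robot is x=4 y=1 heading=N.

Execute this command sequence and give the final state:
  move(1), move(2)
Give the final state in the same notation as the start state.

start: x=4 y=1 heading=N
[1] after move(1): x=4 y=2 heading=N
[2] after move(2): x=4 y=4 heading=N

x=4 y=4 heading=N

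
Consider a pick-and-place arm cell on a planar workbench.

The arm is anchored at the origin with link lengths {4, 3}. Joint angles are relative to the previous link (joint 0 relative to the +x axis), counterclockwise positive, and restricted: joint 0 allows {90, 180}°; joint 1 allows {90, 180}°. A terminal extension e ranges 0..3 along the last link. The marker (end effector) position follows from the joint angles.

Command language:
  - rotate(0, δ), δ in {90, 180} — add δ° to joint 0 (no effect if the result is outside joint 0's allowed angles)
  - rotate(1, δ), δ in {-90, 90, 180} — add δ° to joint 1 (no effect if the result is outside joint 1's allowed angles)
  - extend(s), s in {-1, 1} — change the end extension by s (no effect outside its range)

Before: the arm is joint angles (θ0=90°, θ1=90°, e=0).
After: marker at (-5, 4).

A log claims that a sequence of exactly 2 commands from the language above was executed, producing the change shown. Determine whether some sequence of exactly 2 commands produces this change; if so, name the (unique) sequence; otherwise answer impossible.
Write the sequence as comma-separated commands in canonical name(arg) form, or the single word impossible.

extend(1), extend(1)

begin: joint angles (θ0=90°, θ1=90°, e=0)
[1] after extend(1): joint angles (θ0=90°, θ1=90°, e=1)
[2] after extend(1): joint angles (θ0=90°, θ1=90°, e=2)
all 49 alternatives checked — unique.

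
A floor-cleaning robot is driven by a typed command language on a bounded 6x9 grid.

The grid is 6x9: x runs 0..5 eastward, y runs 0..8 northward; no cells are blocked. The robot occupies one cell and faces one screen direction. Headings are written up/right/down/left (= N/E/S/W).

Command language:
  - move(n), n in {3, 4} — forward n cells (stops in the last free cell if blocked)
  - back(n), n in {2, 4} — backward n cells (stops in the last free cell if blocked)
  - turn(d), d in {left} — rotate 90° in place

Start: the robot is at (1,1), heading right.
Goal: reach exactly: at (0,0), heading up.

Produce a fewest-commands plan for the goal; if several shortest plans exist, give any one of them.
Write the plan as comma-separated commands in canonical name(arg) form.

back(2), turn(left), back(2)

start: at (1,1), heading right
[1] after back(2): at (0,1), heading right
[2] after turn(left): at (0,1), heading up
[3] after back(2): at (0,0), heading up
shorter routes all fall short; 3 is best.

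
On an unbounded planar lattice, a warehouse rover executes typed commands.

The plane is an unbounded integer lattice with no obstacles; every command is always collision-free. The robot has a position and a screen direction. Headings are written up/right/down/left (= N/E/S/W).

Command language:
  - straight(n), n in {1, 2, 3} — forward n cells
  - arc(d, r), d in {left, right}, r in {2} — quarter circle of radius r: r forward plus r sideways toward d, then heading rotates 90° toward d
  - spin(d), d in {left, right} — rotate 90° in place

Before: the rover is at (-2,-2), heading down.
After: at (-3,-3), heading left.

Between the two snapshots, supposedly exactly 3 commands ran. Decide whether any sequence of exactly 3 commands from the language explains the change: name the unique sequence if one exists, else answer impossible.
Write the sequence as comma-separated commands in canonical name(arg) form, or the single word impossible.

key: position moved to (-3,-3) AND the heading swung to W — translation plus rotation needed
initial: at (-2,-2), heading down
t=1 straight(1) ⇒ at (-2,-3), heading down
t=2 spin(right) ⇒ at (-2,-3), heading left
t=3 straight(1) ⇒ at (-3,-3), heading left
all 343 alternatives checked — unique.

straight(1), spin(right), straight(1)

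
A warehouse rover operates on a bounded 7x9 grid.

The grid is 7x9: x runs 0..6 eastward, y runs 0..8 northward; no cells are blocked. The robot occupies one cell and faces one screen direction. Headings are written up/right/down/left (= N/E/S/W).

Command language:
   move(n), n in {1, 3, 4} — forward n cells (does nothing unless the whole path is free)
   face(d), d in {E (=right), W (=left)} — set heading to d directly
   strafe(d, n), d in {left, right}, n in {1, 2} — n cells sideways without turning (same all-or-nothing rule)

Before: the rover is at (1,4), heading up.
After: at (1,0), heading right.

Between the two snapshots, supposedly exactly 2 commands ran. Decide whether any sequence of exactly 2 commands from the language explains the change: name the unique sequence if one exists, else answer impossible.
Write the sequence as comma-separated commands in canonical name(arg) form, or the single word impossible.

impossible

every 2-command combo misses the target.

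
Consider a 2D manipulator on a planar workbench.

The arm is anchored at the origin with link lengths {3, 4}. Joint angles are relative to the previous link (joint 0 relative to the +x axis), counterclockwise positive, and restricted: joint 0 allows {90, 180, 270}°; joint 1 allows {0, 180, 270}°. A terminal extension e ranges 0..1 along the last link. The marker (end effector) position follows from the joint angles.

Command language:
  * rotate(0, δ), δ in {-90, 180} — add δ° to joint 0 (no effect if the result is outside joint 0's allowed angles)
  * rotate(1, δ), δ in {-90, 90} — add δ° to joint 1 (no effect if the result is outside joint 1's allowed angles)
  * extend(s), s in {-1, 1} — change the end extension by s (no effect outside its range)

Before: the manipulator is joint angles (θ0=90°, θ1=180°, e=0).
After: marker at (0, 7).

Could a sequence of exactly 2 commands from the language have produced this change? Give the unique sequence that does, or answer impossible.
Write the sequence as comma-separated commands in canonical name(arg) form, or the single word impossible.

rotate(1, 90), rotate(1, 90)

start: joint angles (θ0=90°, θ1=180°, e=0)
step 1 (rotate(1, 90)): joint angles (θ0=90°, θ1=270°, e=0)
step 2 (rotate(1, 90)): joint angles (θ0=90°, θ1=0°, e=0)
uniquely the one of 36 2-step routes that fits.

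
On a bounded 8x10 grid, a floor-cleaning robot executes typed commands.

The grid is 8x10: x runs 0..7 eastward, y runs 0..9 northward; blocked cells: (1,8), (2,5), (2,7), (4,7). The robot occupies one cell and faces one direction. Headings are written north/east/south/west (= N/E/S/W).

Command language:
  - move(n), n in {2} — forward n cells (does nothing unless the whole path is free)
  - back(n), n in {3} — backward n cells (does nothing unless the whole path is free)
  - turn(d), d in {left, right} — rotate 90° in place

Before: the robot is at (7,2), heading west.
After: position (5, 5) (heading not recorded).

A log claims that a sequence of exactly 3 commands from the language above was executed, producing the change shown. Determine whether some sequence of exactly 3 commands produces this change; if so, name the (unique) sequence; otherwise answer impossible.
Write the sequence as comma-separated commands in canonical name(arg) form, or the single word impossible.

key: order matters: swapping move(2) and back(3) lands elsewhere
t0: at (7,2), heading west
[1] after move(2): at (5,2), heading west
[2] after turn(left): at (5,2), heading south
[3] after back(3): at (5,5), heading south
no other 3-command option fits: unique.

move(2), turn(left), back(3)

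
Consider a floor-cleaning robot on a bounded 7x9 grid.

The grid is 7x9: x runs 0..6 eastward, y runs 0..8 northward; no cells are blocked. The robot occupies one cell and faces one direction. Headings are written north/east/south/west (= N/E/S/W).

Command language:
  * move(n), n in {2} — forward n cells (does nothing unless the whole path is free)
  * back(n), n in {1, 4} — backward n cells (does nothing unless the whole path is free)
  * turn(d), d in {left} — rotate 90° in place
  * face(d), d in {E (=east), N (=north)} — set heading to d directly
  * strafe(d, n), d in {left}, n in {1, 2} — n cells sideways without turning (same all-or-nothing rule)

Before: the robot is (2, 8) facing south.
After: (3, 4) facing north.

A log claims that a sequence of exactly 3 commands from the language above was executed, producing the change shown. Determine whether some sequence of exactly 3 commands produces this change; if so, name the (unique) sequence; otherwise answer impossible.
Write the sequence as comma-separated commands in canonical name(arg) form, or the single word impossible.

strafe(left, 1), face(N), back(4)

key: order matters: swapping strafe(left, 1) and back(4) lands elsewhere
t0: (2, 8) facing south
[1] after strafe(left, 1): (3, 8) facing south
[2] after face(N): (3, 8) facing north
[3] after back(4): (3, 4) facing north
no rival 3-sequence matches.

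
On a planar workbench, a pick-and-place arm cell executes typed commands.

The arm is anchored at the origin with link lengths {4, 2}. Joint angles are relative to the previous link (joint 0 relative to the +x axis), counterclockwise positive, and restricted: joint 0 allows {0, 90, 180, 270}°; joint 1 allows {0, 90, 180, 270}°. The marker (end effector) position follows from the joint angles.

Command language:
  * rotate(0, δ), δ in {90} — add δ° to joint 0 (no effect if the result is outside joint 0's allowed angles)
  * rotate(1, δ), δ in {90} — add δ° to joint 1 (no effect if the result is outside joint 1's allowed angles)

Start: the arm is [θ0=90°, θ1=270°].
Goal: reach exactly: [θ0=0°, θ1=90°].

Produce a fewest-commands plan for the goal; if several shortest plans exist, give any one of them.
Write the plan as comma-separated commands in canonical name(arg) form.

rotate(1, 90), rotate(1, 90), rotate(0, 90), rotate(0, 90), rotate(0, 90)

from: [θ0=90°, θ1=270°]
1. rotate(1, 90) → [θ0=90°, θ1=0°]
2. rotate(1, 90) → [θ0=90°, θ1=90°]
3. rotate(0, 90) → [θ0=180°, θ1=90°]
4. rotate(0, 90) → [θ0=270°, θ1=90°]
5. rotate(0, 90) → [θ0=0°, θ1=90°]
shorter routes all fall short; 5 is best.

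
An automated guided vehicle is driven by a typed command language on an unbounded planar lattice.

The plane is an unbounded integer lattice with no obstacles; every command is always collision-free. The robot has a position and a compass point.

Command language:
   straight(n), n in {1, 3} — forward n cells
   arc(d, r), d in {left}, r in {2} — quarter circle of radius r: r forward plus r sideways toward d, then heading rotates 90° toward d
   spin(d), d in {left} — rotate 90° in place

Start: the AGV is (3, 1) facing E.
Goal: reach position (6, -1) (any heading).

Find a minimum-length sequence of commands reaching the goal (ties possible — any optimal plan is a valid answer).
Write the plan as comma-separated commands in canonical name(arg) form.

from: (3, 1) facing E
step 1 (straight(1)): (4, 1) facing E
step 2 (spin(left)): (4, 1) facing N
step 3 (spin(left)): (4, 1) facing W
step 4 (spin(left)): (4, 1) facing S
step 5 (arc(left, 2)): (6, -1) facing E
no 4-step plan works, so 5 is optimal.

straight(1), spin(left), spin(left), spin(left), arc(left, 2)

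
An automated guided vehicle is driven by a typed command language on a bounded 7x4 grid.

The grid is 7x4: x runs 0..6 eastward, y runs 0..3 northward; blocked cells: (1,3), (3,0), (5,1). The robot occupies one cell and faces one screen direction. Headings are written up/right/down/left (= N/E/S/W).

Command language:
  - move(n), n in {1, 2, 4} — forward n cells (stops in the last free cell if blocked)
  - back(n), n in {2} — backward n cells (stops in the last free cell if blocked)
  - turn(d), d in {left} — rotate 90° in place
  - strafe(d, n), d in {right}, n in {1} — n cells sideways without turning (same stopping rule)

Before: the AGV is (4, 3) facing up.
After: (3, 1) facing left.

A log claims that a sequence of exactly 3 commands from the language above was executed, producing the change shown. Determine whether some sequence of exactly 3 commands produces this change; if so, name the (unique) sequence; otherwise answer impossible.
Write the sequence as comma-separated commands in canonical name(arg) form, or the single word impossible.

key: position moved to (3,1) AND the heading swung to W — translation plus rotation needed
begin: (4, 3) facing up
step 1 (back(2)): (4, 1) facing up
step 2 (turn(left)): (4, 1) facing left
step 3 (move(1)): (3, 1) facing left
no other 3-command option fits: unique.

back(2), turn(left), move(1)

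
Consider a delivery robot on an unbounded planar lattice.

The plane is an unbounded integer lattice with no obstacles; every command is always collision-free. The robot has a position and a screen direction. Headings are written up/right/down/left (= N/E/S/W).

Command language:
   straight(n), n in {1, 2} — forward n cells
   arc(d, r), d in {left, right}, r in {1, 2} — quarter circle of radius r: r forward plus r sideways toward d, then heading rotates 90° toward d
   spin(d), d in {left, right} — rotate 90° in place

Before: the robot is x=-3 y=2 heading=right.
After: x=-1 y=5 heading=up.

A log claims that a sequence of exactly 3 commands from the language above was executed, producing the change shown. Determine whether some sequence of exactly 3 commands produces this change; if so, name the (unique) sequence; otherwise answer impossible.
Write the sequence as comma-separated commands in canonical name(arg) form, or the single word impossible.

straight(1), arc(left, 1), straight(2)

key: position moved to (-1,5) AND the heading swung to N — translation plus rotation needed
t0: x=-3 y=2 heading=right
1. straight(1) → x=-2 y=2 heading=right
2. arc(left, 1) → x=-1 y=3 heading=up
3. straight(2) → x=-1 y=5 heading=up
all 512 alternatives checked — unique.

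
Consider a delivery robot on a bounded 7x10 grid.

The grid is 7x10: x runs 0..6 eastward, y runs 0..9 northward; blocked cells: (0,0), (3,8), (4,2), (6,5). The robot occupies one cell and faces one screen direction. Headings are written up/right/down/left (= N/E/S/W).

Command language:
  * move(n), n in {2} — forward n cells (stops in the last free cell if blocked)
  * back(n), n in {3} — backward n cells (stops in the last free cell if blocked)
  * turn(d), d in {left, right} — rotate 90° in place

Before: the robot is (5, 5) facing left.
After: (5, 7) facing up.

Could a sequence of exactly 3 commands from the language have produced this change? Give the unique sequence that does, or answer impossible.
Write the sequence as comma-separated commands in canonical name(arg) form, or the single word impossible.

back(3), turn(right), move(2)

key: order matters: swapping back(3) and move(2) lands elsewhere
begin: (5, 5) facing left
t=1 back(3) ⇒ (5, 5) facing left
t=2 turn(right) ⇒ (5, 5) facing up
t=3 move(2) ⇒ (5, 7) facing up
all 64 alternatives checked — unique.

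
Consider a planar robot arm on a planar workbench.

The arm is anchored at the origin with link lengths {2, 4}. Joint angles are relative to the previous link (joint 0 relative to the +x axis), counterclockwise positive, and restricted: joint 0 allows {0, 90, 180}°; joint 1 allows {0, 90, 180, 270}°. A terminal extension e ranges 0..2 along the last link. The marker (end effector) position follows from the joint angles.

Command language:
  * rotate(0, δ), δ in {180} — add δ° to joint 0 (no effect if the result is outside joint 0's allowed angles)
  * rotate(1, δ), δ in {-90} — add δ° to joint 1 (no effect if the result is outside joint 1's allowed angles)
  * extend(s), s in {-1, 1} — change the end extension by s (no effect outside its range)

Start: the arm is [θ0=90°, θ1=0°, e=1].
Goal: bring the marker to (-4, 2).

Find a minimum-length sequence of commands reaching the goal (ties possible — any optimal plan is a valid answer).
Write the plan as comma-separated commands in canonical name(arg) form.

extend(-1), rotate(1, -90), rotate(1, -90), rotate(1, -90)

from: [θ0=90°, θ1=0°, e=1]
[1] after extend(-1): [θ0=90°, θ1=0°, e=0]
[2] after rotate(1, -90): [θ0=90°, θ1=270°, e=0]
[3] after rotate(1, -90): [θ0=90°, θ1=180°, e=0]
[4] after rotate(1, -90): [θ0=90°, θ1=90°, e=0]
no 3-step plan works, so 4 is optimal.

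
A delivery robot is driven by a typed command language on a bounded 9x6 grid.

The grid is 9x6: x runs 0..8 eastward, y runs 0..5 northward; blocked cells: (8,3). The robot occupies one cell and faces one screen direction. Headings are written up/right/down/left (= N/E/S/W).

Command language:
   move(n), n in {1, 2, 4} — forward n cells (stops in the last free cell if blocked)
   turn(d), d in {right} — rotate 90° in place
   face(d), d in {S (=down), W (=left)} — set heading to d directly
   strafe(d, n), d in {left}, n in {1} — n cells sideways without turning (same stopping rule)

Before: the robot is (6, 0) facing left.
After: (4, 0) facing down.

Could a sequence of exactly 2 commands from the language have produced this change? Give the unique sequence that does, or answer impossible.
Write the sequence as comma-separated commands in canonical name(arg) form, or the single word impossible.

move(2), face(S)

key: order matters: swapping move(2) and face(S) lands elsewhere
begin: (6, 0) facing left
1. move(2) → (4, 0) facing left
2. face(S) → (4, 0) facing down
uniquely the one of 49 2-step routes that fits.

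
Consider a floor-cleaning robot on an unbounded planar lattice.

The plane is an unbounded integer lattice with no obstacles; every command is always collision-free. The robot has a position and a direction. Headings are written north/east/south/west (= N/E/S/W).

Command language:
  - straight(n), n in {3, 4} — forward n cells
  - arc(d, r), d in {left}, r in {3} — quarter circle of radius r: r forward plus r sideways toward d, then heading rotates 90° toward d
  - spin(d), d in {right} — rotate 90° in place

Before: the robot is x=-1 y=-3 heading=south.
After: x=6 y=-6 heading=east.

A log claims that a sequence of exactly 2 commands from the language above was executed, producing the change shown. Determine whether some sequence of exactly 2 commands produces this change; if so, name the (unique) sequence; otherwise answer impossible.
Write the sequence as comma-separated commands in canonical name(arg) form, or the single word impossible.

arc(left, 3), straight(4)

key: cell and facing (now E) both changed — the 2 commands mix motion and turning
begin: x=-1 y=-3 heading=south
t=1 arc(left, 3) ⇒ x=2 y=-6 heading=east
t=2 straight(4) ⇒ x=6 y=-6 heading=east
no other 2-command option fits: unique.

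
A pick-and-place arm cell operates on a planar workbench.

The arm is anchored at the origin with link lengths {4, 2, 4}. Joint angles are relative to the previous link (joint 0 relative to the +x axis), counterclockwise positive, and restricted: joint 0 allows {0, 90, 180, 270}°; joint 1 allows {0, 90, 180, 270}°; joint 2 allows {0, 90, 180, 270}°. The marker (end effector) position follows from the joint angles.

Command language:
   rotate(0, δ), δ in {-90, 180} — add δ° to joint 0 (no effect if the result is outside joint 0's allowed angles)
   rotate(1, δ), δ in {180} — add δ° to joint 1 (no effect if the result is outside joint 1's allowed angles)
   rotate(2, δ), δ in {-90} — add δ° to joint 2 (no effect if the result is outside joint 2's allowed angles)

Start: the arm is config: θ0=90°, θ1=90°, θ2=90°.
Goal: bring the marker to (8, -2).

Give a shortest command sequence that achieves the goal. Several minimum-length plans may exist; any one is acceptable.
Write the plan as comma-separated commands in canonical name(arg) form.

begin: config: θ0=90°, θ1=90°, θ2=90°
step 1 (rotate(0, -90)): config: θ0=0°, θ1=90°, θ2=90°
step 2 (rotate(1, 180)): config: θ0=0°, θ1=270°, θ2=90°
nothing shorter than 2 reaches the goal.

rotate(0, -90), rotate(1, 180)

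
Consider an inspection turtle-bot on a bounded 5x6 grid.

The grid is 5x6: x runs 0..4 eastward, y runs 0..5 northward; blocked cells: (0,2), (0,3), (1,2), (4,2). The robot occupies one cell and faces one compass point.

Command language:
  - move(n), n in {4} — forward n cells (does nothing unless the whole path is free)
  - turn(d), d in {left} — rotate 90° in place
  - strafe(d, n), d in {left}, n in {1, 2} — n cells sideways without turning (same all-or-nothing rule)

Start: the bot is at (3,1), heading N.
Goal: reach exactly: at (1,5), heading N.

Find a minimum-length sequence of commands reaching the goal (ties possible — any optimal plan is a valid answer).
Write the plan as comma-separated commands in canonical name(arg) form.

move(4), strafe(left, 2)

initial: at (3,1), heading N
step 1 (move(4)): at (3,5), heading N
step 2 (strafe(left, 2)): at (1,5), heading N
nothing shorter than 2 reaches the goal.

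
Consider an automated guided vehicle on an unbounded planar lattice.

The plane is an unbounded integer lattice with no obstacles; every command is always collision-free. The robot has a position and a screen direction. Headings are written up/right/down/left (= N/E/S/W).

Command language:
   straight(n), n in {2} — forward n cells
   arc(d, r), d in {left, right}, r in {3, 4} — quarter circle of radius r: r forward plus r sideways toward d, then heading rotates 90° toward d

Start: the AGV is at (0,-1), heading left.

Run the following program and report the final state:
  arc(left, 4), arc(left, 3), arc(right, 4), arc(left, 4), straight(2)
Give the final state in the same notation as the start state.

t0: at (0,-1), heading left
[1] after arc(left, 4): at (-4,-5), heading down
[2] after arc(left, 3): at (-1,-8), heading right
[3] after arc(right, 4): at (3,-12), heading down
[4] after arc(left, 4): at (7,-16), heading right
[5] after straight(2): at (9,-16), heading right

at (9,-16), heading right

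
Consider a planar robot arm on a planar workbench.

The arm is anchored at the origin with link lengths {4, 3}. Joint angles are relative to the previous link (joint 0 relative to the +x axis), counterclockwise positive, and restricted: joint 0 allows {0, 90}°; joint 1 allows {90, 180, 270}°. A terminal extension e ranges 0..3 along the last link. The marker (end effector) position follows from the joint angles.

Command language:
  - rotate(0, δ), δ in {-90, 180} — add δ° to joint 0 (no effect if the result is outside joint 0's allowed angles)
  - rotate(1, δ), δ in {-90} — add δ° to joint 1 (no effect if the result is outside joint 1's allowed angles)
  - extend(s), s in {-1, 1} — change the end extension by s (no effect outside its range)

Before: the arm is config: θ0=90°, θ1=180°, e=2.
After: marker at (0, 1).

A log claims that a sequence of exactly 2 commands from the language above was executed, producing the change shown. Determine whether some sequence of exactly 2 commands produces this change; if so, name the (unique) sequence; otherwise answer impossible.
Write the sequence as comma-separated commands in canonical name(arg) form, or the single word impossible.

initial: config: θ0=90°, θ1=180°, e=2
[1] after extend(-1): config: θ0=90°, θ1=180°, e=1
[2] after extend(-1): config: θ0=90°, θ1=180°, e=0
no rival 2-sequence matches.

extend(-1), extend(-1)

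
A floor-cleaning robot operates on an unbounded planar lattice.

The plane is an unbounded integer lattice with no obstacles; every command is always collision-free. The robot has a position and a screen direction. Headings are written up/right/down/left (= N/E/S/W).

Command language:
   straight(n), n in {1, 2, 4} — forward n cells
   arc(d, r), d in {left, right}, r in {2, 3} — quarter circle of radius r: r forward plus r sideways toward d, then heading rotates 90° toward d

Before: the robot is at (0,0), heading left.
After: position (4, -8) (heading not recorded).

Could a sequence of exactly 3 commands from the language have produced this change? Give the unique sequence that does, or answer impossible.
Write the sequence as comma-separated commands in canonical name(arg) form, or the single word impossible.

key: order matters: swapping arc(left, 2) and arc(right, 3) lands elsewhere
initial: at (0,0), heading left
[1] after arc(left, 2): at (-2,-2), heading down
[2] after arc(left, 3): at (1,-5), heading right
[3] after arc(right, 3): at (4,-8), heading down
all 343 alternatives checked — unique.

arc(left, 2), arc(left, 3), arc(right, 3)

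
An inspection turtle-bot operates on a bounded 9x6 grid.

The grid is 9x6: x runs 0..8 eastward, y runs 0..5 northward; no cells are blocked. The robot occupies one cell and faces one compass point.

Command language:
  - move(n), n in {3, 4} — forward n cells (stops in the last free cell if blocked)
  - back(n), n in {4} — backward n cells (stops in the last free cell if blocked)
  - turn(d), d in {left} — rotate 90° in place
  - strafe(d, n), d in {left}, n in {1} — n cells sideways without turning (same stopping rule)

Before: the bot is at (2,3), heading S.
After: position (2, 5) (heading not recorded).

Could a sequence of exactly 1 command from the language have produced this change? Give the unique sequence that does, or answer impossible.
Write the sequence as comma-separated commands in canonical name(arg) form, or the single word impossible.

key: back(4) runs into the grid edge before its full distance
t0: at (2,3), heading S
t=1 back(4) ⇒ at (2,5), heading S
no rival 1-sequence matches.

back(4)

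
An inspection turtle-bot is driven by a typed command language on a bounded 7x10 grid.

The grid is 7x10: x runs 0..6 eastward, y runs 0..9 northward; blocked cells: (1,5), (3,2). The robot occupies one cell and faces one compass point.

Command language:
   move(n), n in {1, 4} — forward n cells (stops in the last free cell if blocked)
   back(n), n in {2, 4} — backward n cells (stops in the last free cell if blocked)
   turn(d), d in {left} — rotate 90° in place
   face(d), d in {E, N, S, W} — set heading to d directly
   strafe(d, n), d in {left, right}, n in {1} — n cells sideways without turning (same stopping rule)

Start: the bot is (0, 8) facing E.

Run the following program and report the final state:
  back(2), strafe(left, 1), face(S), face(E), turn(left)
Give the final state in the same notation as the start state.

t0: (0, 8) facing E
1. back(2) → (0, 8) facing E
2. strafe(left, 1) → (0, 9) facing E
3. face(S) → (0, 9) facing S
4. face(E) → (0, 9) facing E
5. turn(left) → (0, 9) facing N

(0, 9) facing N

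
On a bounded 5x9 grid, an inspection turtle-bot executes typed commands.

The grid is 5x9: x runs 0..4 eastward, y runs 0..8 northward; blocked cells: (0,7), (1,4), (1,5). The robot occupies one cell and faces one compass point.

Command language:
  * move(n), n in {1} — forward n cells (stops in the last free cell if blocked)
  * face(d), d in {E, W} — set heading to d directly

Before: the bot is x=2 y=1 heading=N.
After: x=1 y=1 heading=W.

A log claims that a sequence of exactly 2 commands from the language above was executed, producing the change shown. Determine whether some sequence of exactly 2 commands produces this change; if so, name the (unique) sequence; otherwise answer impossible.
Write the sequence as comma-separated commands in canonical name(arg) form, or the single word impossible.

face(W), move(1)

key: cell and facing (now W) both changed — the 2 commands mix motion and turning
t0: x=2 y=1 heading=N
[1] after face(W): x=2 y=1 heading=W
[2] after move(1): x=1 y=1 heading=W
all 9 alternatives checked — unique.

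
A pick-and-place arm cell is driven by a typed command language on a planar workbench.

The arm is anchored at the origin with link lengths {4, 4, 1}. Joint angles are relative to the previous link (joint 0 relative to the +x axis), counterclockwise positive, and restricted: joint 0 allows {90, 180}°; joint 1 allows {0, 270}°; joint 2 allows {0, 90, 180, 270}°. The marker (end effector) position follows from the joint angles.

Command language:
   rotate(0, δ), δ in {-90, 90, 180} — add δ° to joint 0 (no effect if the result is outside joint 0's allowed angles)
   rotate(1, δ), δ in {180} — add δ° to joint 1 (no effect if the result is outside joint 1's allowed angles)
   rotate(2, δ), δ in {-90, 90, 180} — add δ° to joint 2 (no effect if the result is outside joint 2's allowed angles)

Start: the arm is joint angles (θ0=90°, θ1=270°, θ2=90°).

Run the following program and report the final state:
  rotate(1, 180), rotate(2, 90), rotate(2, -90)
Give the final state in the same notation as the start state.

joint angles (θ0=90°, θ1=270°, θ2=90°)

from: joint angles (θ0=90°, θ1=270°, θ2=90°)
1. rotate(1, 180) → joint angles (θ0=90°, θ1=270°, θ2=90°)
2. rotate(2, 90) → joint angles (θ0=90°, θ1=270°, θ2=180°)
3. rotate(2, -90) → joint angles (θ0=90°, θ1=270°, θ2=90°)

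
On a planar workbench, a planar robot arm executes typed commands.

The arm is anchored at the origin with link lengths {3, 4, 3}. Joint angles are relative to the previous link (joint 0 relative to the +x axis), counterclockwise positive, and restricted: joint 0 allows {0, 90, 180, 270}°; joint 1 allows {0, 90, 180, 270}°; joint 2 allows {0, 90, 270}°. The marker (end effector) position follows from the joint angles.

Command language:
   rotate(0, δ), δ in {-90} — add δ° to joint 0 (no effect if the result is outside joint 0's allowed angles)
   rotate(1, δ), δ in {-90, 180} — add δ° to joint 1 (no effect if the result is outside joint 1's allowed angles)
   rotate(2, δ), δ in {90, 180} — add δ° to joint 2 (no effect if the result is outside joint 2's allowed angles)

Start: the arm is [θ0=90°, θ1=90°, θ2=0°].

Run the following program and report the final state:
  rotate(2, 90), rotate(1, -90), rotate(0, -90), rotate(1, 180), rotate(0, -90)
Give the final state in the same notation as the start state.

t0: [θ0=90°, θ1=90°, θ2=0°]
1. rotate(2, 90) → [θ0=90°, θ1=90°, θ2=90°]
2. rotate(1, -90) → [θ0=90°, θ1=0°, θ2=90°]
3. rotate(0, -90) → [θ0=0°, θ1=0°, θ2=90°]
4. rotate(1, 180) → [θ0=0°, θ1=180°, θ2=90°]
5. rotate(0, -90) → [θ0=270°, θ1=180°, θ2=90°]

[θ0=270°, θ1=180°, θ2=90°]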